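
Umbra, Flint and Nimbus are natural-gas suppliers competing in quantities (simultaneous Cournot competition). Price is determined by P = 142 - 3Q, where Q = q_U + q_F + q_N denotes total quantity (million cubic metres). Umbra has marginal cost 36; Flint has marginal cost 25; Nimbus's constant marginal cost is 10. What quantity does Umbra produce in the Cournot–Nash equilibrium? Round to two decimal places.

Umbra's profit: π_U = (142 - 3Q)q_U - (36q_U). Setting ∂π_U/∂q_U = 0: 106 - 6q_U - 3(q_F + q_N) = 0.
Flint's profit: π_F = (142 - 3Q)q_F - (25q_F). Setting ∂π_F/∂q_F = 0: 117 - 6q_F - 3(q_U + q_N) = 0.
Nimbus's profit: π_N = (142 - 3Q)q_N - (10q_N). Setting ∂π_N/∂q_N = 0: 132 - 6q_N - 3(q_U + q_F) = 0.
Adding the 3 conditions: 355 − 6Q − 6Q = 0, i.e. Q = 355/12.
Back-substituting: q_U = (106 − 355/4)/3 = 23/4, q_F = (117 − 355/4)/3 = 113/12, q_N = (132 − 355/4)/3 = 173/12.

5.75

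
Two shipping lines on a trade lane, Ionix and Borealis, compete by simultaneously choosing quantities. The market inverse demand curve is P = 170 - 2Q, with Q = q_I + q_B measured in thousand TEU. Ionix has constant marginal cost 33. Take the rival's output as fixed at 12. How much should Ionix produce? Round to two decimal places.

28.25

With the rival's output fixed at 12, Ionix's profit is π_I = (170 - 2·12 - 2q_I)q_I - (33q_I) = (146 - 2q_I)q_I - (33q_I).
∂π_I/∂q_I = 113 - 4q_I = 0, so q_I = 113/4.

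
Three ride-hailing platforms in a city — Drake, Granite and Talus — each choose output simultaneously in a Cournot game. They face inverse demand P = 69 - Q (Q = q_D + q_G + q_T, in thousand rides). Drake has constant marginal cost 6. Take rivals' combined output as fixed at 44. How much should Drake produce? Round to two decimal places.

With rivals' combined output fixed at 44, Drake's profit is π_D = (69 - 44 - q_D)q_D - (6q_D) = (25 - q_D)q_D - (6q_D).
∂π_D/∂q_D = 19 - 2q_D = 0, so q_D = 19/2.

9.50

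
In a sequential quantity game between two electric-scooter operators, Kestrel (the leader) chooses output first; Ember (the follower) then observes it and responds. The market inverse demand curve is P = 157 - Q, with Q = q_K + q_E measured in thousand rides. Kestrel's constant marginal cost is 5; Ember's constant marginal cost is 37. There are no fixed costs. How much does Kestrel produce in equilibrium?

The follower Ember best-responds to any q_K: π_E = (157 - Q)q_E - 37q_E.
Follower FOC: 120 - q_K - 2q_E = 0, so q_E(q_K) = (120 - q_K)/2.
Kestrel substitutes q_E(q_K) into its own profit: π_K = q_K(157 - q_K - (120 - q_K)/2) - 5q_K = (97 - (1/2)q_K)q_K - 5q_K.
The leader's first-order condition 92 - q_K = 0 yields q_K = 92.
Then q_E = (120 - 92)/2 = 14.

92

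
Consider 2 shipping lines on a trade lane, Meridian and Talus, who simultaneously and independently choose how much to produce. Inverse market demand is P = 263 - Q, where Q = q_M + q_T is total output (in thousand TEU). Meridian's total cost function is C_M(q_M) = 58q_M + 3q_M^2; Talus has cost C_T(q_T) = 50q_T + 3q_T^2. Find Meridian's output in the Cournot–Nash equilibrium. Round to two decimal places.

Meridian's profit: π_M = (263 - Q)q_M - (58q_M + 3q_M²). Setting ∂π_M/∂q_M = 0: 205 - 8q_M - (q_T) = 0.
Talus's first-order condition: 213 - 8q_T - (q_M) = 0.
Best responses: q_M = (205 - q_T)/8, q_T = (213 - q_M)/8.
Substituting one into the other gives q_M = 1427/63 and q_T = 1499/63.

22.65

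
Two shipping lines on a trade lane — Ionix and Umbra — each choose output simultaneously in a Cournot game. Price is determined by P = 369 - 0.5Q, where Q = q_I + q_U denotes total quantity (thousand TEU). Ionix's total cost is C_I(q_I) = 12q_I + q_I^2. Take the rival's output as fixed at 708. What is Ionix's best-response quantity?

1

With the rival's output fixed at 708, Ionix's profit is π_I = (369 - (1/2)·708 - (1/2)q_I)q_I - (12q_I + q_I²) = (15 - (1/2)q_I)q_I - (12q_I + q_I²).
∂π_I/∂q_I = 3 - 3q_I = 0, so q_I = 1.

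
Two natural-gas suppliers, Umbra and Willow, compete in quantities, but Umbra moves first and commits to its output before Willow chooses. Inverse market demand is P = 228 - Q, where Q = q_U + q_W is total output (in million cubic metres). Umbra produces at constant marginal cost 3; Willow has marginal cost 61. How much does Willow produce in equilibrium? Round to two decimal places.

Solve by backward induction. Given q_U, the follower Willow maximises π_W = (228 - q_U - q_W)q_W - 61q_W.
Follower FOC: 167 - q_U - 2q_W = 0, so q_W(q_U) = (167 - q_U)/2.
Umbra substitutes q_W(q_U) into its own profit: π_U = q_U(228 - q_U - (167 - q_U)/2) - 3q_U = (289/2 - (1/2)q_U)q_U - 3q_U.
Maximising: ∂π_U/∂q_U = 283/2 - q_U = 0, giving q_U = 283/2.
Then q_W = (167 - 283/2)/2 = 51/4.

12.75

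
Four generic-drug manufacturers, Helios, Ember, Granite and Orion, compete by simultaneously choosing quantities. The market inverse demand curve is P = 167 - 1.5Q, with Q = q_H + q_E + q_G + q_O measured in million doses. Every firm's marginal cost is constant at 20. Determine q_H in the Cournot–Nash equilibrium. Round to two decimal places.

19.60

Each firm earns π_i = (167 - 1.5Q)q_i - 20q_i.
Setting ∂π_i/∂q_i = 0 with rivals' quantities fixed: 147 - 3q_i - (3/2)·Σ_{j≠i} q_j = 0.
With identical firms every q_j equals q_i, so Σ_{j≠i} q_j = 3q_i and 147 = (15/2)q_i, giving q_i = 98/5.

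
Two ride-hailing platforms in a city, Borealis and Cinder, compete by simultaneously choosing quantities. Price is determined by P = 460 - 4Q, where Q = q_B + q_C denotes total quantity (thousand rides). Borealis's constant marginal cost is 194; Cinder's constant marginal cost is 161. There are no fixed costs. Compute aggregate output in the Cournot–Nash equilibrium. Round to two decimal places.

Borealis's profit: π_B = (460 - 4Q)q_B - (194q_B). Setting ∂π_B/∂q_B = 0: 266 - 8q_B - 4(q_C) = 0.
Cinder's profit: π_C = (460 - 4Q)q_C - (161q_C). Setting ∂π_C/∂q_C = 0: 299 - 8q_C - 4(q_B) = 0.
Rearranging gives the reaction functions q_B = (266 - 4q_C)/8 and q_C = (299 - 4q_B)/8.
Solving the pair: q_B = 233/12, q_C = 83/3.
Total output Q = 233/12 + 83/3 = 565/12.

47.08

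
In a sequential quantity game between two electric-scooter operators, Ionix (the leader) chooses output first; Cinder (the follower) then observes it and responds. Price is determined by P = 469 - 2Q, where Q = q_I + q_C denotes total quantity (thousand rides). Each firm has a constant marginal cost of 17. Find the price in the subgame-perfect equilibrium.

Solve by backward induction. Given q_I, the follower Cinder maximises π_C = (469 - 2q_I - 2q_C)q_C - 17q_C.
∂π_C/∂q_C = 452 - 2q_I - 4q_C = 0 gives the reaction function q_C = (452 - 2q_I)/4.
Ionix substitutes q_C(q_I) into its own profit: π_I = q_I(469 - 2q_I - (452 - 2q_I)/2) - 17q_I = (243 - q_I)q_I - 17q_I.
Maximising: ∂π_I/∂q_I = 226 - 2q_I = 0, giving q_I = 113.
Then q_C = (452 - 2·113)/4 = 113/2.
Total output Q = 339/2, so price P = 469 - 2·(339/2) = 130.

130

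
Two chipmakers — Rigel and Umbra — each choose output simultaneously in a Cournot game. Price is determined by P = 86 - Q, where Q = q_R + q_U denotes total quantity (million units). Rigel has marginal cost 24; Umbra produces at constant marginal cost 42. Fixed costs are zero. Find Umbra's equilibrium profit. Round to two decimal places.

Rigel's profit: π_R = (86 - Q)q_R - (24q_R). Setting ∂π_R/∂q_R = 0: 62 - 2q_R - (q_U) = 0.
Umbra's profit: π_U = (86 - Q)q_U - (42q_U). Setting ∂π_U/∂q_U = 0: 44 - 2q_U - (q_R) = 0.
So q_R = (62 - q_U)/2 and q_U = (44 - q_R)/2.
Substituting one into the other gives q_R = 80/3 and q_U = 26/3.
Price P = 86 - 106/3 = 152/3.
Umbra's profit: (152/3 - 42)·(26/3) = 676/9.

75.11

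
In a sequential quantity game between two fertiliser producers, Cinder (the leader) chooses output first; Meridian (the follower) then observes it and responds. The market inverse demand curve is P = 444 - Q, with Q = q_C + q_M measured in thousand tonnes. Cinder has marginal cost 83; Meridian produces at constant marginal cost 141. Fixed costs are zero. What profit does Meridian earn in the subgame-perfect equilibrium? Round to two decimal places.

Solve by backward induction. Given q_C, the follower Meridian maximises π_M = (444 - q_C - q_M)q_M - 141q_M.
∂π_M/∂q_M = 303 - q_C - 2q_M = 0 gives the reaction function q_M = (303 - q_C)/2.
Cinder substitutes q_M(q_C) into its own profit: π_C = q_C(444 - q_C - (303 - q_C)/2) - 83q_C = (585/2 - (1/2)q_C)q_C - 83q_C.
The leader's first-order condition 419/2 - q_C = 0 yields q_C = 419/2.
Then q_M = (303 - 419/2)/2 = 187/4.
Price P = 444 - 1025/4 = 751/4.
Meridian's profit: (751/4 - 141)·(187/4) = 2185.5625.

2185.56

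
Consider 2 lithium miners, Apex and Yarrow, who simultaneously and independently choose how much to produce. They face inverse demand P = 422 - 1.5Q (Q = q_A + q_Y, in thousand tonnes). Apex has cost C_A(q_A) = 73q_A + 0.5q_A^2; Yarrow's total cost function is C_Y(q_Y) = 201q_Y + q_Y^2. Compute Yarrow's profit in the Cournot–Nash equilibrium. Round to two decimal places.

1031.23

Apex's profit: π_A = (422 - 1.5Q)q_A - (73q_A + (1/2)q_A²). Setting ∂π_A/∂q_A = 0: 349 - 4q_A - (3/2)(q_Y) = 0.
Yarrow's profit: π_Y = (422 - 1.5Q)q_Y - (201q_Y + q_Y²). Setting ∂π_Y/∂q_Y = 0: 221 - 5q_Y - (3/2)(q_A) = 0.
Best responses: q_A = (349 - (3/2)q_Y)/4, q_Y = (221 - (3/2)q_A)/5.
Substituting one into the other gives q_A = 79.6338 and q_Y = 1442/71.
Price P = 422 - (3/2)·99.9437 = 272.0845.
Yarrow's profit: 272.0845·(1442/71) - 201·(1442/71) - (1442/71)² = 1031.2259.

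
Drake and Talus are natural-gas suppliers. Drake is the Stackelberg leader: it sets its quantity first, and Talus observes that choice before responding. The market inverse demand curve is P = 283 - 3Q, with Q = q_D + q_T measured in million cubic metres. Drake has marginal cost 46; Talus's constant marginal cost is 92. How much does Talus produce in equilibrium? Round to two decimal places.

The follower Talus best-responds to any q_D: π_T = (283 - 3Q)q_T - 92q_T.
Follower FOC: 191 - 3q_D - 6q_T = 0, so q_T(q_D) = (191 - 3q_D)/6.
The leader anticipates this reaction. Substituting into P = 283 - 3Q gives P = 375/2 - (3/2)q_D, so π_D = (375/2 - (3/2)q_D)q_D - 46q_D.
The leader's first-order condition 283/2 - 3q_D = 0 yields q_D = 283/6.
Then q_T = (191 - 3·(283/6))/6 = 33/4.

8.25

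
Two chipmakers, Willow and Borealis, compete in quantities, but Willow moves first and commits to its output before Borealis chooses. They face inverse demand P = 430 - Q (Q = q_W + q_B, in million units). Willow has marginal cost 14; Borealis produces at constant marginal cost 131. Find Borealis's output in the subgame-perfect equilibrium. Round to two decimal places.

Solve by backward induction. Given q_W, the follower Borealis maximises π_B = (430 - q_W - q_B)q_B - 131q_B.
Follower FOC: 299 - q_W - 2q_B = 0, so q_B(q_W) = (299 - q_W)/2.
The leader anticipates this reaction. Substituting into P = 430 - Q gives P = 561/2 - (1/2)q_W, so π_W = (561/2 - (1/2)q_W)q_W - 14q_W.
Leader FOC: 533/2 - q_W = 0, so q_W = 533/2.
Then q_B = (299 - 533/2)/2 = 65/4.

16.25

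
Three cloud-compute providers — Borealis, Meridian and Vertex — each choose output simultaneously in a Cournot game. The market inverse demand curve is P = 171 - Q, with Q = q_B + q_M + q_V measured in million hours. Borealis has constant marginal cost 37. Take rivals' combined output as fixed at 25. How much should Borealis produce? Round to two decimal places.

54.50

With rivals' combined output fixed at 25, Borealis's profit is π_B = (171 - 25 - q_B)q_B - (37q_B) = (146 - q_B)q_B - (37q_B).
∂π_B/∂q_B = 109 - 2q_B = 0, so q_B = 109/2.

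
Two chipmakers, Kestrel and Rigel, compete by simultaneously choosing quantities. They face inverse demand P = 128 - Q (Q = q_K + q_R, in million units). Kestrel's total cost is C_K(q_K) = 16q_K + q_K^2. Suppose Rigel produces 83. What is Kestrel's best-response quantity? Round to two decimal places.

7.25

With the rival's output fixed at 83, Kestrel's profit is π_K = (128 - 83 - q_K)q_K - (16q_K + q_K²) = (45 - q_K)q_K - (16q_K + q_K²).
∂π_K/∂q_K = 29 - 4q_K = 0, so q_K = 29/4.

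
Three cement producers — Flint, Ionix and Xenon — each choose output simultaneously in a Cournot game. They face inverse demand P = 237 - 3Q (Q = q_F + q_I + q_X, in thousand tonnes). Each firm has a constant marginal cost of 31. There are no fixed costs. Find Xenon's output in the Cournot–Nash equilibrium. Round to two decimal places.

A representative firm's profit is π_i = q_i(237 - 3Q) - 31q_i.
Setting ∂π_i/∂q_i = 0 with rivals' quantities fixed: 206 - 6q_i - 3·Σ_{j≠i} q_j = 0.
By symmetry each firm produces the same amount; substituting Σ_{j≠i} q_j = 2q_i yields q_i = 206/12 = 103/6.

17.17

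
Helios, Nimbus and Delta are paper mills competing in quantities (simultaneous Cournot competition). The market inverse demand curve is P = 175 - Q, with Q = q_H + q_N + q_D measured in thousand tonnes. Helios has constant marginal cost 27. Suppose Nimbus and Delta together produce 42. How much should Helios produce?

With rivals' combined output fixed at 42, Helios's profit is π_H = (175 - 42 - q_H)q_H - (27q_H) = (133 - q_H)q_H - (27q_H).
∂π_H/∂q_H = 106 - 2q_H = 0, so q_H = 53.

53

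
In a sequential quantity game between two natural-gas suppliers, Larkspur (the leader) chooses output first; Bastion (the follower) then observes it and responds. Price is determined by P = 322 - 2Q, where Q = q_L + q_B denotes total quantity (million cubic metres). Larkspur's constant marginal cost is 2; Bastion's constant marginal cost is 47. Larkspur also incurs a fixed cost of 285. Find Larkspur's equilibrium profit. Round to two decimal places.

The follower Bastion best-responds to any q_L: π_B = (322 - 2Q)q_B - 47q_B.
Setting the follower's marginal profit to zero, 275 - 2q_L - 4q_B = 0, i.e. q_B = (275 - 2q_L)/4.
The leader anticipates this reaction. Substituting into P = 322 - 2Q gives P = 369/2 - q_L, so π_L = (369/2 - q_L)q_L - 2q_L.
Leader FOC: 365/2 - 2q_L = 0, so q_L = 365/4.
Then q_B = (275 - 2·(365/4))/4 = 185/8.
Price P = 322 - 2·(915/8) = 373/4.
Larkspur's profit: (373/4 - 2)·(365/4) - 285 = 8041.5625.

8041.56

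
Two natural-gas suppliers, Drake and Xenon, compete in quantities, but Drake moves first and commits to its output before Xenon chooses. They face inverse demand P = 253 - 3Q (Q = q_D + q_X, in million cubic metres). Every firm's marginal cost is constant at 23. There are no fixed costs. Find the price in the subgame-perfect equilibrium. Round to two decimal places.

The follower Xenon best-responds to any q_D: π_X = (253 - 3Q)q_X - 23q_X.
Setting the follower's marginal profit to zero, 230 - 3q_D - 6q_X = 0, i.e. q_X = (230 - 3q_D)/6.
The leader anticipates this reaction. Substituting into P = 253 - 3Q gives P = 138 - (3/2)q_D, so π_D = (138 - (3/2)q_D)q_D - 23q_D.
Maximising: ∂π_D/∂q_D = 115 - 3q_D = 0, giving q_D = 115/3.
Then q_X = (230 - 3·(115/3))/6 = 115/6.
Total output Q = 115/2, so price P = 253 - 3·(115/2) = 161/2.

80.50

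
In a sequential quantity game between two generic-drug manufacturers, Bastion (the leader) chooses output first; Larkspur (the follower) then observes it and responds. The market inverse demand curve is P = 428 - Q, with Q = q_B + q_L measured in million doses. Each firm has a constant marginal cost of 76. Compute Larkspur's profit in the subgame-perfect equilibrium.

The follower Larkspur best-responds to any q_B: π_L = (428 - Q)q_L - 76q_L.
∂π_L/∂q_L = 352 - q_B - 2q_L = 0 gives the reaction function q_L = (352 - q_B)/2.
Bastion substitutes q_L(q_B) into its own profit: π_B = q_B(428 - q_B - (352 - q_B)/2) - 76q_B = (252 - (1/2)q_B)q_B - 76q_B.
Leader FOC: 176 - q_B = 0, so q_B = 176.
Then q_L = (352 - 176)/2 = 88.
Price P = 428 - 264 = 164.
Larkspur's profit: (164 - 76)·88 = 7744.

7744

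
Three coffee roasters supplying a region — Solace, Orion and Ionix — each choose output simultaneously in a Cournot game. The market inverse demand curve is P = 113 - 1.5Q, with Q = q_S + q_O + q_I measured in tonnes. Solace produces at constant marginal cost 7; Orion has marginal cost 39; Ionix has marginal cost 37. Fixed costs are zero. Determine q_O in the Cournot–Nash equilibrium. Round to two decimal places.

6.67

Solace's profit: π_S = (113 - 1.5Q)q_S - (7q_S). Setting ∂π_S/∂q_S = 0: 106 - 3q_S - (3/2)(q_O + q_I) = 0.
Orion's first-order condition: 74 - 3q_O - (3/2)(q_S + q_I) = 0.
Ionix's first-order condition: 76 - 3q_I - (3/2)(q_S + q_O) = 0.
Adding the 3 conditions: 256 − 3Q − 3Q = 0, i.e. Q = 128/3.
Back-substituting: q_S = (106 − 64)/(3/2) = 28, q_O = (74 − 64)/(3/2) = 20/3, q_I = (76 − 64)/(3/2) = 8.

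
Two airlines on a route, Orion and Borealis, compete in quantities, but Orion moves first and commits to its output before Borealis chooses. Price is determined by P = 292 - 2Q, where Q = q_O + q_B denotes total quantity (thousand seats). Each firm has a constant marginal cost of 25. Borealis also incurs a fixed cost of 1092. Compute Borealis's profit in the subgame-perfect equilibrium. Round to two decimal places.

The follower Borealis best-responds to any q_O: π_B = (292 - 2Q)q_B - 25q_B.
∂π_B/∂q_B = 267 - 2q_O - 4q_B = 0 gives the reaction function q_B = (267 - 2q_O)/4.
Orion substitutes q_B(q_O) into its own profit: π_O = q_O(292 - 2q_O - (267 - 2q_O)/2) - 25q_O = (317/2 - q_O)q_O - 25q_O.
The leader's first-order condition 267/2 - 2q_O = 0 yields q_O = 267/4.
Then q_B = (267 - 2·(267/4))/4 = 267/8.
Price P = 292 - 2·(801/8) = 367/4.
Borealis's profit: (367/4 - 25)·(267/8) - 1092 = 1135.7813.

1135.78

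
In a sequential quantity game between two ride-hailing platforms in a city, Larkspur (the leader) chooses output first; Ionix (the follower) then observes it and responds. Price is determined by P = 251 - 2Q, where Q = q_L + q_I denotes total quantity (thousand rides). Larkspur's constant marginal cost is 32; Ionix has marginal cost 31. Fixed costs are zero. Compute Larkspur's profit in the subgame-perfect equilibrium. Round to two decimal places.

The follower Ionix best-responds to any q_L: π_I = (251 - 2Q)q_I - 31q_I.
∂π_I/∂q_I = 220 - 2q_L - 4q_I = 0 gives the reaction function q_I = (220 - 2q_L)/4.
Larkspur substitutes q_I(q_L) into its own profit: π_L = q_L(251 - 2q_L - (220 - 2q_L)/2) - 32q_L = (141 - q_L)q_L - 32q_L.
Leader FOC: 109 - 2q_L = 0, so q_L = 109/2.
Then q_I = (220 - 2·(109/2))/4 = 111/4.
Price P = 251 - 2·(329/4) = 173/2.
Larkspur's profit: (173/2 - 32)·(109/2) = 2970.2500.

2970.25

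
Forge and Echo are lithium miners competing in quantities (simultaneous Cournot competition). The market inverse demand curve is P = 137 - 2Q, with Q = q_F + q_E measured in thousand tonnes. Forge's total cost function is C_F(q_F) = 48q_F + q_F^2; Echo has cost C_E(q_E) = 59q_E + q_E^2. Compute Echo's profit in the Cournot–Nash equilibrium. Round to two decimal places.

246.39

Forge's profit: π_F = (137 - 2Q)q_F - (48q_F + q_F²). Setting ∂π_F/∂q_F = 0: 89 - 6q_F - 2(q_E) = 0.
Echo's first-order condition: 78 - 6q_E - 2(q_F) = 0.
Best responses: q_F = (89 - 2q_E)/6, q_E = (78 - 2q_F)/6.
Substituting one into the other gives q_F = 189/16 and q_E = 145/16.
Price P = 137 - 2·(167/8) = 381/4.
Echo's profit: (381/4)·(145/16) - 59·(145/16) - (145/16)² = 246.3867.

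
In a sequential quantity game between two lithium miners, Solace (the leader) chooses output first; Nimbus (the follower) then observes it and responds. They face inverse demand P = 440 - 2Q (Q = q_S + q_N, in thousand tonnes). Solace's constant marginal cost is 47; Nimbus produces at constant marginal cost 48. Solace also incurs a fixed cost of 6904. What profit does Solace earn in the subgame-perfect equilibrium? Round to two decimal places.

Solve by backward induction. Given q_S, the follower Nimbus maximises π_N = (440 - 2q_S - 2q_N)q_N - 48q_N.
Follower FOC: 392 - 2q_S - 4q_N = 0, so q_N(q_S) = (392 - 2q_S)/4.
Solace substitutes q_N(q_S) into its own profit: π_S = q_S(440 - 2q_S - (392 - 2q_S)/2) - 47q_S = (244 - q_S)q_S - 47q_S.
Maximising: ∂π_S/∂q_S = 197 - 2q_S = 0, giving q_S = 197/2.
Then q_N = (392 - 2·(197/2))/4 = 195/4.
Price P = 440 - 2·(589/4) = 291/2.
Solace's profit: (291/2 - 47)·(197/2) - 6904 = 2798.2500.

2798.25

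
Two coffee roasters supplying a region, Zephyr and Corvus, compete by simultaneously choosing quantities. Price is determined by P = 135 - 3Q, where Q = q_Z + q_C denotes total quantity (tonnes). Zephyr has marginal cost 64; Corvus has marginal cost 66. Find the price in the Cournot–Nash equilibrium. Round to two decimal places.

88.33

Zephyr's profit: π_Z = (135 - 3Q)q_Z - (64q_Z). Setting ∂π_Z/∂q_Z = 0: 71 - 6q_Z - 3(q_C) = 0.
Corvus's profit: π_C = (135 - 3Q)q_C - (66q_C). Setting ∂π_C/∂q_C = 0: 69 - 6q_C - 3(q_Z) = 0.
So q_Z = (71 - 3q_C)/6 and q_C = (69 - 3q_Z)/6.
Substituting one into the other gives q_Z = 73/9 and q_C = 67/9.
Total output Q = 140/9, so price P = 135 - 3·(140/9) = 265/3.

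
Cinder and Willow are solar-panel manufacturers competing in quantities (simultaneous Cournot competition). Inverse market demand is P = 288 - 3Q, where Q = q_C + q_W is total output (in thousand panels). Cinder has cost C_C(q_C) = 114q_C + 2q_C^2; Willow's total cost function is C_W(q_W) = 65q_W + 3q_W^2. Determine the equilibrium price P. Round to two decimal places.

203.49

Cinder's profit: π_C = (288 - 3Q)q_C - (114q_C + 2q_C²). Setting ∂π_C/∂q_C = 0: 174 - 10q_C - 3(q_W) = 0.
Willow's first-order condition: 223 - 12q_W - 3(q_C) = 0.
So q_C = (174 - 3q_W)/10 and q_W = (223 - 3q_C)/12.
Solving the pair: q_C = 473/37, q_W = 1708/111.
Total output Q = 28.1712, so price P = 288 - 3·28.1712 = 203.4865.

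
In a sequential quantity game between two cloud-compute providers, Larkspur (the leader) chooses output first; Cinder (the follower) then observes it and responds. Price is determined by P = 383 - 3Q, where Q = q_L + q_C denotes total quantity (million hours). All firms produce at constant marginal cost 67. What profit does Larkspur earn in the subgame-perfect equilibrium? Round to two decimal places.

Solve by backward induction. Given q_L, the follower Cinder maximises π_C = (383 - 3q_L - 3q_C)q_C - 67q_C.
Setting the follower's marginal profit to zero, 316 - 3q_L - 6q_C = 0, i.e. q_C = (316 - 3q_L)/6.
Larkspur substitutes q_C(q_L) into its own profit: π_L = q_L(383 - 3q_L - (316 - 3q_L)/2) - 67q_L = (225 - (3/2)q_L)q_L - 67q_L.
The leader's first-order condition 158 - 3q_L = 0 yields q_L = 158/3.
Then q_C = (316 - 3·(158/3))/6 = 79/3.
Price P = 383 - 3·79 = 146.
Larkspur's profit: (146 - 67)·(158/3) = 4160.6667.

4160.67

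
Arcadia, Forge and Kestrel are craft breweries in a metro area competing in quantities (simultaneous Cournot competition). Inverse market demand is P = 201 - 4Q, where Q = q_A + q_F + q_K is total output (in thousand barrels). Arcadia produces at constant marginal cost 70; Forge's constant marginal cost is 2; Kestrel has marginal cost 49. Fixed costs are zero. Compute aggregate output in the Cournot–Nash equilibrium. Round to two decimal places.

30.13

Arcadia's profit: π_A = (201 - 4Q)q_A - (70q_A). Setting ∂π_A/∂q_A = 0: 131 - 8q_A - 4(q_F + q_K) = 0.
Forge's profit: π_F = (201 - 4Q)q_F - (2q_F). Setting ∂π_F/∂q_F = 0: 199 - 8q_F - 4(q_A + q_K) = 0.
Kestrel's profit: π_K = (201 - 4Q)q_K - (49q_K). Setting ∂π_K/∂q_K = 0: 152 - 8q_K - 4(q_A + q_F) = 0.
Summing all 3 equations gives 482 − 16Q = 0, hence Q = 241/8.
Back-substituting: q_A = (131 − 241/2)/4 = 21/8, q_F = (199 − 241/2)/4 = 157/8, q_K = (152 − 241/2)/4 = 63/8.
Total output Q = 21/8 + 157/8 + 63/8 = 241/8.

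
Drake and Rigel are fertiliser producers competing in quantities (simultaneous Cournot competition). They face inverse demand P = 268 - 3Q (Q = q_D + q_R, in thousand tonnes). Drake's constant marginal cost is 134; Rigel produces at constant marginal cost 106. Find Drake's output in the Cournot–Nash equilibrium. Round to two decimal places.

Drake's profit: π_D = (268 - 3Q)q_D - (134q_D). Setting ∂π_D/∂q_D = 0: 134 - 6q_D - 3(q_R) = 0.
Rigel's profit: π_R = (268 - 3Q)q_R - (106q_R). Setting ∂π_R/∂q_R = 0: 162 - 6q_R - 3(q_D) = 0.
Best responses: q_D = (134 - 3q_R)/6, q_R = (162 - 3q_D)/6.
Substituting one into the other gives q_D = 106/9 and q_R = 190/9.

11.78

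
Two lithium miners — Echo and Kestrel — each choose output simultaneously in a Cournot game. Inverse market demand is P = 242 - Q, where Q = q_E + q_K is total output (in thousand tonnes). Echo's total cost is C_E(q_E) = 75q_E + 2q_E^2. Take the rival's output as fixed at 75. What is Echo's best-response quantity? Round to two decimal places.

15.33

With the rival's output fixed at 75, Echo's profit is π_E = (242 - 75 - q_E)q_E - (75q_E + 2q_E²) = (167 - q_E)q_E - (75q_E + 2q_E²).
∂π_E/∂q_E = 92 - 6q_E = 0, so q_E = 46/3.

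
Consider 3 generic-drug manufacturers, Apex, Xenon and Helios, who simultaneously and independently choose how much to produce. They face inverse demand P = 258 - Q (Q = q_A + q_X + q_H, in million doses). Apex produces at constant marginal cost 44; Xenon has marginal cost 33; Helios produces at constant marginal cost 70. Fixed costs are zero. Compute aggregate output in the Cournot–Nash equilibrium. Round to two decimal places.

Apex's profit: π_A = (258 - Q)q_A - (44q_A). Setting ∂π_A/∂q_A = 0: 214 - 2q_A - (q_X + q_H) = 0.
Xenon's profit: π_X = (258 - Q)q_X - (33q_X). Setting ∂π_X/∂q_X = 0: 225 - 2q_X - (q_A + q_H) = 0.
Helios's first-order condition: 188 - 2q_H - (q_A + q_X) = 0.
Adding the 3 conditions: 627 − 2Q − 2Q = 0, i.e. Q = 627/4.
Back-substituting: q_A = (214 − 627/4) = 229/4, q_X = (225 − 627/4) = 273/4, q_H = (188 − 627/4) = 125/4.
Total output Q = 229/4 + 273/4 + 125/4 = 627/4.

156.75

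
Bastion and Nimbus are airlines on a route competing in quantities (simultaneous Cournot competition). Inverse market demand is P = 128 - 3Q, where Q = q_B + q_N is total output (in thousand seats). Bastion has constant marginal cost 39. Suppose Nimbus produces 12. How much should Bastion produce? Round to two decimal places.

With the rival's output fixed at 12, Bastion's profit is π_B = (128 - 3·12 - 3q_B)q_B - (39q_B) = (92 - 3q_B)q_B - (39q_B).
∂π_B/∂q_B = 53 - 6q_B = 0, so q_B = 53/6.

8.83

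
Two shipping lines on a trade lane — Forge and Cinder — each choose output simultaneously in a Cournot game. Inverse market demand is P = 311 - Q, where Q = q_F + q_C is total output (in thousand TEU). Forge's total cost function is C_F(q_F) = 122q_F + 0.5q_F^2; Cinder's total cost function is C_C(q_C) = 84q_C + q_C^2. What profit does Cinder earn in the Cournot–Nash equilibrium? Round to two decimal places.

Forge's profit: π_F = (311 - Q)q_F - (122q_F + (1/2)q_F²). Setting ∂π_F/∂q_F = 0: 189 - 3q_F - (q_C) = 0.
Cinder's profit: π_C = (311 - Q)q_C - (84q_C + q_C²). Setting ∂π_C/∂q_C = 0: 227 - 4q_C - (q_F) = 0.
So q_F = (189 - q_C)/3 and q_C = (227 - q_F)/4.
Solving the pair: q_F = 529/11, q_C = 492/11.
Price P = 311 - 1021/11 = 218.1818.
Cinder's profit: 218.1818·(492/11) - 84·(492/11) - (492/11)² = 4001.0579.

4001.06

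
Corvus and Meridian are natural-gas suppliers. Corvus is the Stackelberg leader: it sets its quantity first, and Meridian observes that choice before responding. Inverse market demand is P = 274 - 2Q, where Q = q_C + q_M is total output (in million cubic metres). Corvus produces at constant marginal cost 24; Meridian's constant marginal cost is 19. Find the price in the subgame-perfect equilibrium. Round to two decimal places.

Solve by backward induction. Given q_C, the follower Meridian maximises π_M = (274 - 2q_C - 2q_M)q_M - 19q_M.
Follower FOC: 255 - 2q_C - 4q_M = 0, so q_M(q_C) = (255 - 2q_C)/4.
The leader anticipates this reaction. Substituting into P = 274 - 2Q gives P = 293/2 - q_C, so π_C = (293/2 - q_C)q_C - 24q_C.
The leader's first-order condition 245/2 - 2q_C = 0 yields q_C = 245/4.
Then q_M = (255 - 2·(245/4))/4 = 265/8.
Total output Q = 755/8, so price P = 274 - 2·(755/8) = 341/4.

85.25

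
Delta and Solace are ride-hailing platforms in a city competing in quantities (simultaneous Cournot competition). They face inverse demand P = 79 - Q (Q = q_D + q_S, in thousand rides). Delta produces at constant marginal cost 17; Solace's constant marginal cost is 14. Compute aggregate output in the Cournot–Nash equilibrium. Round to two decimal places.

Delta's profit: π_D = (79 - Q)q_D - (17q_D). Setting ∂π_D/∂q_D = 0: 62 - 2q_D - (q_S) = 0.
Solace's profit: π_S = (79 - Q)q_S - (14q_S). Setting ∂π_S/∂q_S = 0: 65 - 2q_S - (q_D) = 0.
Rearranging gives the reaction functions q_D = (62 - q_S)/2 and q_S = (65 - q_D)/2.
Solving the pair: q_D = 59/3, q_S = 68/3.
Total output Q = 59/3 + 68/3 = 127/3.

42.33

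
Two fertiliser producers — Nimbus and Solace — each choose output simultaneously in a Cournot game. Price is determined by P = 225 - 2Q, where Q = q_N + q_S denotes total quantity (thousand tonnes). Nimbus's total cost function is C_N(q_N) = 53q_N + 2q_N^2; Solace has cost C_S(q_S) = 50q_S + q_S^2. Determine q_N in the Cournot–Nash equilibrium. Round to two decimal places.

15.50

Nimbus's profit: π_N = (225 - 2Q)q_N - (53q_N + 2q_N²). Setting ∂π_N/∂q_N = 0: 172 - 8q_N - 2(q_S) = 0.
Solace's first-order condition: 175 - 6q_S - 2(q_N) = 0.
So q_N = (172 - 2q_S)/8 and q_S = (175 - 2q_N)/6.
Solving the pair: q_N = 31/2, q_S = 24.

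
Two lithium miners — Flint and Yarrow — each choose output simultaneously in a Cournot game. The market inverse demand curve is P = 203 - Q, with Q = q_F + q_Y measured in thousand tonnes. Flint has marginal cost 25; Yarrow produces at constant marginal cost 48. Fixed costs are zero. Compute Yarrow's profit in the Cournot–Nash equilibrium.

Flint's profit: π_F = (203 - Q)q_F - (25q_F). Setting ∂π_F/∂q_F = 0: 178 - 2q_F - (q_Y) = 0.
Yarrow's profit: π_Y = (203 - Q)q_Y - (48q_Y). Setting ∂π_Y/∂q_Y = 0: 155 - 2q_Y - (q_F) = 0.
So q_F = (178 - q_Y)/2 and q_Y = (155 - q_F)/2.
Solving the pair: q_F = 67, q_Y = 44.
Price P = 203 - 111 = 92.
Yarrow's profit: (92 - 48)·44 = 1936.

1936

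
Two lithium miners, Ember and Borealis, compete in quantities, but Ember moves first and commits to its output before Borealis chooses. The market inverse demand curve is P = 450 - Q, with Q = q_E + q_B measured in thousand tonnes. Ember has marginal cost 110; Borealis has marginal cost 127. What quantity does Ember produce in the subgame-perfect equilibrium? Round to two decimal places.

Solve by backward induction. Given q_E, the follower Borealis maximises π_B = (450 - q_E - q_B)q_B - 127q_B.
∂π_B/∂q_B = 323 - q_E - 2q_B = 0 gives the reaction function q_B = (323 - q_E)/2.
Ember substitutes q_B(q_E) into its own profit: π_E = q_E(450 - q_E - (323 - q_E)/2) - 110q_E = (577/2 - (1/2)q_E)q_E - 110q_E.
The leader's first-order condition 357/2 - q_E = 0 yields q_E = 357/2.
Then q_B = (323 - 357/2)/2 = 289/4.

178.50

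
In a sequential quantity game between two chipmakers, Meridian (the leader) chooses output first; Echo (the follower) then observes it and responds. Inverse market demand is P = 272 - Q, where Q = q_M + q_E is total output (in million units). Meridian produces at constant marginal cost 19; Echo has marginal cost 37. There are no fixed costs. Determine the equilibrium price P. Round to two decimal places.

86.75

The follower Echo best-responds to any q_M: π_E = (272 - Q)q_E - 37q_E.
∂π_E/∂q_E = 235 - q_M - 2q_E = 0 gives the reaction function q_E = (235 - q_M)/2.
The leader anticipates this reaction. Substituting into P = 272 - Q gives P = 309/2 - (1/2)q_M, so π_M = (309/2 - (1/2)q_M)q_M - 19q_M.
The leader's first-order condition 271/2 - q_M = 0 yields q_M = 271/2.
Then q_E = (235 - 271/2)/2 = 199/4.
Total output Q = 741/4, so price P = 272 - 741/4 = 347/4.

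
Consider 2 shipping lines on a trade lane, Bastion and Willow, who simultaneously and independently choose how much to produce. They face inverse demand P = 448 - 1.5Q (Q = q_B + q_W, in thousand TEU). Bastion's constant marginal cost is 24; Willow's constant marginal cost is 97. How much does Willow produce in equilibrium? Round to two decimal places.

61.78

Bastion's profit: π_B = (448 - 1.5Q)q_B - (24q_B). Setting ∂π_B/∂q_B = 0: 424 - 3q_B - (3/2)(q_W) = 0.
Willow's profit: π_W = (448 - 1.5Q)q_W - (97q_W). Setting ∂π_W/∂q_W = 0: 351 - 3q_W - (3/2)(q_B) = 0.
So q_B = (424 - (3/2)q_W)/3 and q_W = (351 - (3/2)q_B)/3.
Solving the pair: q_B = 994/9, q_W = 556/9.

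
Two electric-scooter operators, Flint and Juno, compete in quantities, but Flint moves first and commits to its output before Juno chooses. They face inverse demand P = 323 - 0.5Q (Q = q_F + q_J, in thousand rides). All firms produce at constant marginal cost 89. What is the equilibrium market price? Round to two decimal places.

147.50

Solve by backward induction. Given q_F, the follower Juno maximises π_J = (323 - (1/2)q_F - (1/2)q_J)q_J - 89q_J.
Setting the follower's marginal profit to zero, 234 - (1/2)q_F - q_J = 0, i.e. q_J = (234 - (1/2)q_F).
The leader anticipates this reaction. Substituting into P = 323 - 0.5Q gives P = 206 - (1/4)q_F, so π_F = (206 - (1/4)q_F)q_F - 89q_F.
The leader's first-order condition 117 - (1/2)q_F = 0 yields q_F = 234.
Then q_J = (234 - (1/2)·234) = 117.
Total output Q = 351, so price P = 323 - (1/2)·351 = 295/2.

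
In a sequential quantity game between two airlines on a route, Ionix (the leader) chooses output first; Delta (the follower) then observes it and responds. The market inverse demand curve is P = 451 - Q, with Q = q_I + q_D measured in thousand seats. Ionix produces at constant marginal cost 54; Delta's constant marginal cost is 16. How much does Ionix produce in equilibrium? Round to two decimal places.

179.50

The follower Delta best-responds to any q_I: π_D = (451 - Q)q_D - 16q_D.
Setting the follower's marginal profit to zero, 435 - q_I - 2q_D = 0, i.e. q_D = (435 - q_I)/2.
The leader anticipates this reaction. Substituting into P = 451 - Q gives P = 467/2 - (1/2)q_I, so π_I = (467/2 - (1/2)q_I)q_I - 54q_I.
The leader's first-order condition 359/2 - q_I = 0 yields q_I = 359/2.
Then q_D = (435 - 359/2)/2 = 511/4.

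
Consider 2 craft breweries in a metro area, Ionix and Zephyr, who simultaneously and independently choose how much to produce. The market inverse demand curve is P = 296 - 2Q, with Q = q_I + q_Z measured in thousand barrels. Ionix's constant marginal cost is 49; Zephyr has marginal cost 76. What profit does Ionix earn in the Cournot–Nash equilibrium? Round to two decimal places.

4170.89

Ionix's profit: π_I = (296 - 2Q)q_I - (49q_I). Setting ∂π_I/∂q_I = 0: 247 - 4q_I - 2(q_Z) = 0.
Zephyr's first-order condition: 220 - 4q_Z - 2(q_I) = 0.
Rearranging gives the reaction functions q_I = (247 - 2q_Z)/4 and q_Z = (220 - 2q_I)/4.
Substituting one into the other gives q_I = 137/3 and q_Z = 193/6.
Price P = 296 - 2·(467/6) = 421/3.
Ionix's profit: (421/3 - 49)·(137/3) = 4170.8889.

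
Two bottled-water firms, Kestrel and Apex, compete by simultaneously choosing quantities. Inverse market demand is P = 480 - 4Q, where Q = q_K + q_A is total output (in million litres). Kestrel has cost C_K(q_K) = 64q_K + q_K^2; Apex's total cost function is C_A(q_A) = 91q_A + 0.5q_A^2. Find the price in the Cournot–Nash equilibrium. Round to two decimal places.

241.41

Kestrel's profit: π_K = (480 - 4Q)q_K - (64q_K + q_K²). Setting ∂π_K/∂q_K = 0: 416 - 10q_K - 4(q_A) = 0.
Apex's first-order condition: 389 - 9q_A - 4(q_K) = 0.
Best responses: q_K = (416 - 4q_A)/10, q_A = (389 - 4q_K)/9.
Solving the pair: q_K = 1094/37, q_A = 1113/37.
Total output Q = 59.6486, so price P = 480 - 4·59.6486 = 241.4054.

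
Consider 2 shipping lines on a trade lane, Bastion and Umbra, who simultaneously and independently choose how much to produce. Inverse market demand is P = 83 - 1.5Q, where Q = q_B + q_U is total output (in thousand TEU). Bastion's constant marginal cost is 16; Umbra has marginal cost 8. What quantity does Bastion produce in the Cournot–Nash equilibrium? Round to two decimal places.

Bastion's profit: π_B = (83 - 1.5Q)q_B - (16q_B). Setting ∂π_B/∂q_B = 0: 67 - 3q_B - (3/2)(q_U) = 0.
Umbra's profit: π_U = (83 - 1.5Q)q_U - (8q_U). Setting ∂π_U/∂q_U = 0: 75 - 3q_U - (3/2)(q_B) = 0.
So q_B = (67 - (3/2)q_U)/3 and q_U = (75 - (3/2)q_B)/3.
Solving the pair: q_B = 118/9, q_U = 166/9.

13.11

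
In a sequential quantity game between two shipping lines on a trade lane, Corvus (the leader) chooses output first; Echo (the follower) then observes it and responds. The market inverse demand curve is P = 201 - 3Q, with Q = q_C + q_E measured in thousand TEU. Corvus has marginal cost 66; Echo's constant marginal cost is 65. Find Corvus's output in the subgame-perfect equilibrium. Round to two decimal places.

Solve by backward induction. Given q_C, the follower Echo maximises π_E = (201 - 3q_C - 3q_E)q_E - 65q_E.
Follower FOC: 136 - 3q_C - 6q_E = 0, so q_E(q_C) = (136 - 3q_C)/6.
The leader anticipates this reaction. Substituting into P = 201 - 3Q gives P = 133 - (3/2)q_C, so π_C = (133 - (3/2)q_C)q_C - 66q_C.
Leader FOC: 67 - 3q_C = 0, so q_C = 67/3.
Then q_E = (136 - 3·(67/3))/6 = 23/2.

22.33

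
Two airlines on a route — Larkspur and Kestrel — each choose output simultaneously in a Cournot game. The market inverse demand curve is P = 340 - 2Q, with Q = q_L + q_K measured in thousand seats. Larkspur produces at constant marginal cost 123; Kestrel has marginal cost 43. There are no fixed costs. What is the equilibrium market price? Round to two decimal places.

Larkspur's profit: π_L = (340 - 2Q)q_L - (123q_L). Setting ∂π_L/∂q_L = 0: 217 - 4q_L - 2(q_K) = 0.
Kestrel's first-order condition: 297 - 4q_K - 2(q_L) = 0.
Best responses: q_L = (217 - 2q_K)/4, q_K = (297 - 2q_L)/4.
Substituting one into the other gives q_L = 137/6 and q_K = 377/6.
Total output Q = 257/3, so price P = 340 - 2·(257/3) = 506/3.

168.67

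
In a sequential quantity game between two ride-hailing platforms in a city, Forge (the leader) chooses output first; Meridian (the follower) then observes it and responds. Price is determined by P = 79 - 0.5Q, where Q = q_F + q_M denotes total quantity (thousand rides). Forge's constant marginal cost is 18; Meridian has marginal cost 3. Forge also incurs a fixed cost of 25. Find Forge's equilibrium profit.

504

Solve by backward induction. Given q_F, the follower Meridian maximises π_M = (79 - (1/2)q_F - (1/2)q_M)q_M - 3q_M.
Follower FOC: 76 - (1/2)q_F - q_M = 0, so q_M(q_F) = (76 - (1/2)q_F).
Forge substitutes q_M(q_F) into its own profit: π_F = q_F(79 - (1/2)q_F - (76 - (1/2)q_F)/2) - 18q_F = (41 - (1/4)q_F)q_F - 18q_F.
Maximising: ∂π_F/∂q_F = 23 - (1/2)q_F = 0, giving q_F = 46.
Then q_M = (76 - (1/2)·46) = 53.
Price P = 79 - (1/2)·99 = 59/2.
Forge's profit: (59/2 - 18)·46 - 25 = 504.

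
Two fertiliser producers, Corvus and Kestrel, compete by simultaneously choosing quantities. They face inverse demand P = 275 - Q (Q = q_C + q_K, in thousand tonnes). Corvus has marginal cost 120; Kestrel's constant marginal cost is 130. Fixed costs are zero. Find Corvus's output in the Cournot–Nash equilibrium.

55

Corvus's profit: π_C = (275 - Q)q_C - (120q_C). Setting ∂π_C/∂q_C = 0: 155 - 2q_C - (q_K) = 0.
Kestrel's first-order condition: 145 - 2q_K - (q_C) = 0.
Best responses: q_C = (155 - q_K)/2, q_K = (145 - q_C)/2.
Substituting one into the other gives q_C = 55 and q_K = 45.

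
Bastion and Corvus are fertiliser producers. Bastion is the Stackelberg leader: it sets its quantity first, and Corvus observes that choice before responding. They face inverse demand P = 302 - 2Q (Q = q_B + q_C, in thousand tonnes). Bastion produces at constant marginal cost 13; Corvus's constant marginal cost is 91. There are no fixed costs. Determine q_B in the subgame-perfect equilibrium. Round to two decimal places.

Solve by backward induction. Given q_B, the follower Corvus maximises π_C = (302 - 2q_B - 2q_C)q_C - 91q_C.
∂π_C/∂q_C = 211 - 2q_B - 4q_C = 0 gives the reaction function q_C = (211 - 2q_B)/4.
Bastion substitutes q_C(q_B) into its own profit: π_B = q_B(302 - 2q_B - (211 - 2q_B)/2) - 13q_B = (393/2 - q_B)q_B - 13q_B.
The leader's first-order condition 367/2 - 2q_B = 0 yields q_B = 367/4.
Then q_C = (211 - 2·(367/4))/4 = 55/8.

91.75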